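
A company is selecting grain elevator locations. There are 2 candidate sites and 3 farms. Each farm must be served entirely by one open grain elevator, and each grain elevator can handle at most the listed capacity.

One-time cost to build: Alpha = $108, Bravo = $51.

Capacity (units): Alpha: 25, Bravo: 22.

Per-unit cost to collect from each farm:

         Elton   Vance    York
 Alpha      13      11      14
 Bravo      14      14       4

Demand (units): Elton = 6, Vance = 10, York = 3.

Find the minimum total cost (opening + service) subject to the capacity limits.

Minimum total cost: 287

Open {Bravo}: Elton→Bravo 14·6=84, Vance→Bravo 14·10=140, York→Bravo 4·3=12.
Loads: Bravo carries 19/22. Service 236; fixed 51; total 287.
Next best feasible plan costs 338.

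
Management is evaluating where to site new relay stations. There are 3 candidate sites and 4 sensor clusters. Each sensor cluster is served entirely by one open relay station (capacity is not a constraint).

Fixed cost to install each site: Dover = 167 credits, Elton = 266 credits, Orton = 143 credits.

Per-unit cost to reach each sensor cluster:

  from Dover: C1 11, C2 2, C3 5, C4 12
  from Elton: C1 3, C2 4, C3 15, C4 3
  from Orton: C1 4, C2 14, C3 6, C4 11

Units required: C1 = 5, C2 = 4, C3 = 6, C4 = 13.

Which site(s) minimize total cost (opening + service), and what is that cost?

Open Orton only; minimum total cost 398.

For any fixed open set, each sensor cluster goes to its cheapest open site; total = fixed + service.
{Orton}: C1→Orton 4·5=20, C2→Orton 14·4=56, C3→Orton 6·6=36, C4→Orton 11·13=143. Service 255; fixed 143; total 398.
{Dover}: service 249 + fixed 167 = 416
{Elton}: C1→Elton 3·5=15, C2→Elton 4·4=16, C3→Elton 15·6=90, C4→Elton 3·13=39. Service 160; fixed 266; total 426.
{Dover, Elton, Orton}: C1→Elton 3·5=15, C2→Dover 2·4=8, C3→Dover 5·6=30, C4→Elton 3·13=39. Service 92; fixed 576; total 668.
No other subset beats 398.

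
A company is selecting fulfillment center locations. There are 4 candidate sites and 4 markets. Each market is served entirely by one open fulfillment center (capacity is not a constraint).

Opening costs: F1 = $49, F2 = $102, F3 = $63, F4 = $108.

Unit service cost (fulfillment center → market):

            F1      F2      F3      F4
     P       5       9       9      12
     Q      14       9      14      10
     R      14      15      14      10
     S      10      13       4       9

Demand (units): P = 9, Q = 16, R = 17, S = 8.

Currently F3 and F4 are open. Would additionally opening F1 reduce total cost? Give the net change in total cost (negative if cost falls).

Current service cost with {F3, F4}: 443.
Adding F1: each market re-picks its cheapest; new service cost 407, saving 36.
Extra fixed cost: 49. Net change = 49 − 36 = 13.
(Totals: 614 → 627.)

No — net change +13 (cost rises by 13).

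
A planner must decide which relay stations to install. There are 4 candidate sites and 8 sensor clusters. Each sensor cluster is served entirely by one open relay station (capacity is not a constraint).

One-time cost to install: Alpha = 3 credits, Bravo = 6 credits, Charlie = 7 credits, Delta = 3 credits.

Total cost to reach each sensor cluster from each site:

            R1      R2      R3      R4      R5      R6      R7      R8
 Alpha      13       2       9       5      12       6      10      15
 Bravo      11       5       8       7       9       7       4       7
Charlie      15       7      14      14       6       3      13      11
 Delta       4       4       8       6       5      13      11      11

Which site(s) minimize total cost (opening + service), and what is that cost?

For any fixed open set, each sensor cluster goes to its cheapest open site; total = fixed + service.
{Alpha, Bravo, Delta}: R1→Delta 4, R2→Alpha 2, R3→Bravo 8, R4→Alpha 5, R5→Delta 5, R6→Alpha 6, R7→Bravo 4, R8→Bravo 7. Service 41; fixed 12; total 53.
{Bravo, Delta}: R1→Delta 4, R2→Delta 4, R3→Bravo 8, R4→Delta 6, R5→Delta 5, R6→Bravo 7, R7→Bravo 4, R8→Bravo 7. Service 45; fixed 9; total 54.
{Alpha, Bravo, Charlie, Delta}: service 38 + fixed 19 = 57
{Alpha}: service 72 + fixed 3 = 75
(All 15 nonempty subsets were checked; Alpha, Bravo and Delta is lowest.)

Open Alpha, Bravo and Delta; minimum total cost 53.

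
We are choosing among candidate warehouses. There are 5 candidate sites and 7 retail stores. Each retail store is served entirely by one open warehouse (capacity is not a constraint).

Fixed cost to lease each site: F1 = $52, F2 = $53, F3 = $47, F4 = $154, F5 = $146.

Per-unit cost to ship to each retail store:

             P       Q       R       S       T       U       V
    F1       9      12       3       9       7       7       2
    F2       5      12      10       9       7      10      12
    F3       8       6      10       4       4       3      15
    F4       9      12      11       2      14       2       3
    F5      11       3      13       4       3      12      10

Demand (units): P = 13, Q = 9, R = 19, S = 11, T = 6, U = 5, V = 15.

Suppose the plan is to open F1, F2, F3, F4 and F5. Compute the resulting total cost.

Total cost: 681

Each retail store is assigned to its cheapest site among the open ones.
{F1, F2, F3, F4, F5}: P→F2 5·13=65, Q→F5 3·9=27, R→F1 3·19=57, S→F4 2·11=22, T→F5 3·6=18, U→F4 2·5=10, V→F1 2·15=30. Service 229; fixed 452; total 681.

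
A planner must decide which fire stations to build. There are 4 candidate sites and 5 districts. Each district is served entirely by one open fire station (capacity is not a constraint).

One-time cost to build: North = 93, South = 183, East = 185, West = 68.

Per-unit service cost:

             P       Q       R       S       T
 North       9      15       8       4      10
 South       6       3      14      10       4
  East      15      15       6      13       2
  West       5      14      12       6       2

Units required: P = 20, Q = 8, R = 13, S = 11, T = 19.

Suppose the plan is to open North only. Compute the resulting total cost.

Each district is assigned to its cheapest site among the open ones.
{North}: P→North 9·20=180, Q→North 15·8=120, R→North 8·13=104, S→North 4·11=44, T→North 10·19=190. Service 638; fixed 93; total 731.

Total cost: 731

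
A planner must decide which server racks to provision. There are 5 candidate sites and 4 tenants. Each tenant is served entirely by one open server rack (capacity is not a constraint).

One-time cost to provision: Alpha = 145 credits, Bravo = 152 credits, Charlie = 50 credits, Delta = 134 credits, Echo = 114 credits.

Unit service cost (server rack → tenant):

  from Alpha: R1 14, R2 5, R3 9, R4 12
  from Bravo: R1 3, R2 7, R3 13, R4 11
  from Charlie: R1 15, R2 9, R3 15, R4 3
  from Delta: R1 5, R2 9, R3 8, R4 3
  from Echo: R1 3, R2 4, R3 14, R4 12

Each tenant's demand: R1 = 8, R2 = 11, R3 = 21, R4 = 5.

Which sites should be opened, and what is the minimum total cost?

For any fixed open set, each tenant goes to its cheapest open site; total = fixed + service.
{Delta}: R1→Delta 5·8=40, R2→Delta 9·11=99, R3→Delta 8·21=168, R4→Delta 3·5=15. Service 322; fixed 134; total 456.
{Delta, Echo}: R1→Echo 3·8=24, R2→Echo 4·11=44, R3→Delta 8·21=168, R4→Delta 3·5=15. Service 251; fixed 248; total 499.
{Charlie, Delta}: service 322 + fixed 184 = 506
{Alpha, Bravo, Charlie, Delta, Echo}: R1→Bravo 3·8=24, R2→Echo 4·11=44, R3→Delta 8·21=168, R4→Charlie 3·5=15. Service 251; fixed 595; total 846.
No other subset beats 456.

Open Delta only; minimum total cost 456.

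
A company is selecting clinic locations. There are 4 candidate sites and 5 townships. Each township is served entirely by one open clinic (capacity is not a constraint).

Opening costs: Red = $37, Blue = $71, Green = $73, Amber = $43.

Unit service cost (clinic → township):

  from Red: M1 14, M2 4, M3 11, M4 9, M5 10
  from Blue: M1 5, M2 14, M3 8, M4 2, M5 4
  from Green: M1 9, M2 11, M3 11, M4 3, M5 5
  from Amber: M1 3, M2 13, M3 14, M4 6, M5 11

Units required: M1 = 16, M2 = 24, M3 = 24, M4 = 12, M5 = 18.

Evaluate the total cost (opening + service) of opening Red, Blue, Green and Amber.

Each township is assigned to its cheapest site among the open ones.
{Red, Blue, Green, Amber}: M1→Amber 3·16=48, M2→Red 4·24=96, M3→Blue 8·24=192, M4→Blue 2·12=24, M5→Blue 4·18=72. Service 432; fixed 224; total 656.

Total cost: 656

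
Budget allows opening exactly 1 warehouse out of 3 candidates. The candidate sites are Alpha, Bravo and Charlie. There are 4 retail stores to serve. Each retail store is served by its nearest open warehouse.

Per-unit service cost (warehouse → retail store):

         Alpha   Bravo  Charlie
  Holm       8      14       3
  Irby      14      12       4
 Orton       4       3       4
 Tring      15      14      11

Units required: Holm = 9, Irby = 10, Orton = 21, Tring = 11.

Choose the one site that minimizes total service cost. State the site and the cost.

With exactly 1 open, each retail store uses its cheapest among the chosen.
{Charlie}: Holm→Charlie 3·9=27, Irby→Charlie 4·10=40, Orton→Charlie 4·21=84, Tring→Charlie 11·11=121. Service cost 272.
{Alpha}: service cost 461
{Bravo}: service cost 463
Among all 3 size-1 choices, {Charlie} is lowest.

Choose Charlie only; total service cost 272.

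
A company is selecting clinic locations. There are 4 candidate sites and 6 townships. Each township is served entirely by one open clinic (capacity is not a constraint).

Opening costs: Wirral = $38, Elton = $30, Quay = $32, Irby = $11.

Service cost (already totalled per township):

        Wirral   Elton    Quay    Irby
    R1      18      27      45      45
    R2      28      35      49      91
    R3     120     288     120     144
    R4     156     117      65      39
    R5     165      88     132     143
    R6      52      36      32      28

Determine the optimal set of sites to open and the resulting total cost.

Open Wirral, Elton and Irby; minimum total cost 400.

For any fixed open set, each township goes to its cheapest open site; total = fixed + service.
{Wirral, Elton, Irby}: R1→Wirral 18, R2→Wirral 28, R3→Wirral 120, R4→Irby 39, R5→Elton 88, R6→Irby 28. Service 321; fixed 79; total 400.
{Elton, Irby}: service 361 + fixed 41 = 402
{Elton, Quay, Irby}: service 337 + fixed 73 = 410
{Wirral, Elton, Quay, Irby}: service 321 + fixed 111 = 432
No other subset beats 400.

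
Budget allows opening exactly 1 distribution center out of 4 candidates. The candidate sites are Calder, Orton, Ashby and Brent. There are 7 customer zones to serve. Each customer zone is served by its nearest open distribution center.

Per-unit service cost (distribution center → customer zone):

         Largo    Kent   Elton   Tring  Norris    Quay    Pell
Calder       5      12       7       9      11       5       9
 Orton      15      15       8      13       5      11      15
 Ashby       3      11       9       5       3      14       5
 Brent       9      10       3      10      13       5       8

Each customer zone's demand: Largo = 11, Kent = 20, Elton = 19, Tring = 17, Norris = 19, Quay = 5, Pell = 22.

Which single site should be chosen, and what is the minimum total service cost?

With exactly 1 open, each customer zone uses its cheapest among the chosen.
{Ashby}: Largo→Ashby 3·11=33, Kent→Ashby 11·20=220, Elton→Ashby 9·19=171, Tring→Ashby 5·17=85, Norris→Ashby 3·19=57, Quay→Ashby 14·5=70, Pell→Ashby 5·22=110. Service cost 746.
{Brent}: service cost 974
{Calder}: service cost 1013
Among all 4 size-1 choices, {Ashby} is lowest.

Choose Ashby only; total service cost 746.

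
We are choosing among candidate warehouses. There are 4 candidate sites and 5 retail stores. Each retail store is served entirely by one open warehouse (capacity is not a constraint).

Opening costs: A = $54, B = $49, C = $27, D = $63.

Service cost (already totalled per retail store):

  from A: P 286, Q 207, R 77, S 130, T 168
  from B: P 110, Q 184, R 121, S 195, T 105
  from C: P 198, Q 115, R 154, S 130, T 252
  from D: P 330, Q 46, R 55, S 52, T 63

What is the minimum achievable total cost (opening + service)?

Minimum total cost: 438

For any fixed open set, each retail store goes to its cheapest open site; total = fixed + service.
{B, D}: P→B 110, Q→D 46, R→D 55, S→D 52, T→D 63. Service 326; fixed 112; total 438.
{B, C, D}: service 326 + fixed 139 = 465
{A, B, D}: P→B 110, Q→D 46, R→D 55, S→D 52, T→D 63. Service 326; fixed 166; total 492.
{A, B, C, D}: P→B 110, Q→D 46, R→D 55, S→D 52, T→D 63. Service 326; fixed 193; total 519.
No other subset beats 438.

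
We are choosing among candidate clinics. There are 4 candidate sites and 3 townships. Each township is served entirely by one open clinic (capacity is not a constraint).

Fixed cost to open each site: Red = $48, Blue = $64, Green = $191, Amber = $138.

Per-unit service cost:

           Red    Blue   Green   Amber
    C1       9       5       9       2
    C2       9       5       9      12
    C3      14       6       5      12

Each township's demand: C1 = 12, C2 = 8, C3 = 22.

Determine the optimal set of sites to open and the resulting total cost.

Open Blue only; minimum total cost 296.

For any fixed open set, each township goes to its cheapest open site; total = fixed + service.
{Blue}: C1→Blue 5·12=60, C2→Blue 5·8=40, C3→Blue 6·22=132. Service 232; fixed 64; total 296.
{Red, Blue}: service 232 + fixed 112 = 344
{Blue, Amber}: service 196 + fixed 202 = 398
{Red, Blue, Green, Amber}: service 174 + fixed 441 = 615
(All 15 nonempty subsets were checked; Blue only is lowest.)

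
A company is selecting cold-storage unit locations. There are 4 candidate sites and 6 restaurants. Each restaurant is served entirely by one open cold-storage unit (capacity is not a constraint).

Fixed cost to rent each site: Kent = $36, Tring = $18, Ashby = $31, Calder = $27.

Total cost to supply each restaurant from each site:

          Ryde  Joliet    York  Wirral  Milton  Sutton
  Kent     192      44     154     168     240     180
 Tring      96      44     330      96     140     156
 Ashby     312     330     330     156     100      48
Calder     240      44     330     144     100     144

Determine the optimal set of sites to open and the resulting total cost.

For any fixed open set, each restaurant goes to its cheapest open site; total = fixed + service.
{Kent, Tring, Ashby}: Ryde→Tring 96, Joliet→Kent 44, York→Kent 154, Wirral→Tring 96, Milton→Ashby 100, Sutton→Ashby 48. Service 538; fixed 85; total 623.
{Kent, Tring, Ashby, Calder}: service 538 + fixed 112 = 650
{Kent, Tring, Calder}: service 634 + fixed 81 = 715
{Tring}: Ryde→Tring 96, Joliet→Tring 44, York→Tring 330, Wirral→Tring 96, Milton→Tring 140, Sutton→Tring 156. Service 862; fixed 18; total 880.
No other subset beats 623.

Open Kent, Tring and Ashby; minimum total cost 623.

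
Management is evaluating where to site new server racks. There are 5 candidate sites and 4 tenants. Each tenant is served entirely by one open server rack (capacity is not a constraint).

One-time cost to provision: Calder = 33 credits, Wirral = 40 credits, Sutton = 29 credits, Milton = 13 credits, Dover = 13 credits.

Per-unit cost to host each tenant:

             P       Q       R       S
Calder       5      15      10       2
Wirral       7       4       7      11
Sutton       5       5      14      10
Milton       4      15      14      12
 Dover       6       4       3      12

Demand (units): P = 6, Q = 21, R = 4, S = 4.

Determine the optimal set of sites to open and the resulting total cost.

Open Calder and Dover; minimum total cost 180.

For any fixed open set, each tenant goes to its cheapest open site; total = fixed + service.
{Calder, Dover}: P→Calder 5·6=30, Q→Dover 4·21=84, R→Dover 3·4=12, S→Calder 2·4=8. Service 134; fixed 46; total 180.
{Calder, Milton, Dover}: P→Milton 4·6=24, Q→Dover 4·21=84, R→Dover 3·4=12, S→Calder 2·4=8. Service 128; fixed 59; total 187.
{Dover}: service 180 + fixed 13 = 193
{Calder, Wirral, Sutton, Milton, Dover}: service 128 + fixed 128 = 256
No other subset beats 180.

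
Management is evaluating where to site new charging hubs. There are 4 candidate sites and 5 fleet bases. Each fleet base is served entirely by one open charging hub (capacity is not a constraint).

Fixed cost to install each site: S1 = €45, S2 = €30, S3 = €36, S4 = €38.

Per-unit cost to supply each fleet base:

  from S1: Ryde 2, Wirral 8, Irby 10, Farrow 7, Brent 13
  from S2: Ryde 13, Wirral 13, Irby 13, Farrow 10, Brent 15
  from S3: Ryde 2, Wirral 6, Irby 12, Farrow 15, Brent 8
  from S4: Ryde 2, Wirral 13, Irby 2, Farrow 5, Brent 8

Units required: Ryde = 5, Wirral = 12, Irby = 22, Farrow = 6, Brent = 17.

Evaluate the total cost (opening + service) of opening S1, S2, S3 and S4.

Each fleet base is assigned to its cheapest site among the open ones.
{S1, S2, S3, S4}: Ryde→S1 2·5=10, Wirral→S3 6·12=72, Irby→S4 2·22=44, Farrow→S4 5·6=30, Brent→S3 8·17=136. Service 292; fixed 149; total 441.

Total cost: 441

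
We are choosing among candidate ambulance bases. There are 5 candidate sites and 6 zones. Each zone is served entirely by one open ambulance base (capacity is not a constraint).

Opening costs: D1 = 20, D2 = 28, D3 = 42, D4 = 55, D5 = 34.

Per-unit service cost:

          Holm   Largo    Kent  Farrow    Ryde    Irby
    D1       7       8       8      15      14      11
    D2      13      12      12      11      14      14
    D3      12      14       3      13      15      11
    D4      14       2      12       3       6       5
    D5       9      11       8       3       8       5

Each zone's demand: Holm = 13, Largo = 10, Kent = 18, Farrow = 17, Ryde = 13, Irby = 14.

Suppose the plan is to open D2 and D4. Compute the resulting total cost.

Each zone is assigned to its cheapest site among the open ones.
{D2, D4}: Holm→D2 13·13=169, Largo→D4 2·10=20, Kent→D2 12·18=216, Farrow→D4 3·17=51, Ryde→D4 6·13=78, Irby→D4 5·14=70. Service 604; fixed 83; total 687.

Total cost: 687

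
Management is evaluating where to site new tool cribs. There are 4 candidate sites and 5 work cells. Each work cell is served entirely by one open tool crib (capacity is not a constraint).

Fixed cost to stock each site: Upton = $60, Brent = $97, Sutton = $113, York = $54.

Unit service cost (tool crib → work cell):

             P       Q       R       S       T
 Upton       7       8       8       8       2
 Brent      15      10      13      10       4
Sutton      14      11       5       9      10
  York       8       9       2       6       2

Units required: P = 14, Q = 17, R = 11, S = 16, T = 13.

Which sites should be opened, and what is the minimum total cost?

Open York only; minimum total cost 463.

For any fixed open set, each work cell goes to its cheapest open site; total = fixed + service.
{York}: P→York 8·14=112, Q→York 9·17=153, R→York 2·11=22, S→York 6·16=96, T→York 2·13=26. Service 409; fixed 54; total 463.
{Upton, York}: service 378 + fixed 114 = 492
{Upton}: service 476 + fixed 60 = 536
{Upton, Brent, Sutton, York}: P→Upton 7·14=98, Q→Upton 8·17=136, R→York 2·11=22, S→York 6·16=96, T→Upton 2·13=26. Service 378; fixed 324; total 702.
(All 15 nonempty subsets were checked; York only is lowest.)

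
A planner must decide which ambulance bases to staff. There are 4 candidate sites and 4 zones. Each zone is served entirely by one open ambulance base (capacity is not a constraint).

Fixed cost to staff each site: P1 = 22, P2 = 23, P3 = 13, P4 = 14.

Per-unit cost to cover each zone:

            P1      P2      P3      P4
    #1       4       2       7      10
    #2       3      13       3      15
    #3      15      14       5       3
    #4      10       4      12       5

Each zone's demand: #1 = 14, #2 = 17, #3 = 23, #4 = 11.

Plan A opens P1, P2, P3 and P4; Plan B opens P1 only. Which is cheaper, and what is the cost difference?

Plan A: {P1, P2, P3, P4}: #1→P2 2·14=28, #2→P1 3·17=51, #3→P4 3·23=69, #4→P2 4·11=44. Service 192; fixed 72; total 264.
Plan B: {P1}: #1→P1 4·14=56, #2→P1 3·17=51, #3→P1 15·23=345, #4→P1 10·11=110. Service 562; fixed 22; total 584.
Difference: |264 − 584| = 320.

Plan A is cheaper by 320.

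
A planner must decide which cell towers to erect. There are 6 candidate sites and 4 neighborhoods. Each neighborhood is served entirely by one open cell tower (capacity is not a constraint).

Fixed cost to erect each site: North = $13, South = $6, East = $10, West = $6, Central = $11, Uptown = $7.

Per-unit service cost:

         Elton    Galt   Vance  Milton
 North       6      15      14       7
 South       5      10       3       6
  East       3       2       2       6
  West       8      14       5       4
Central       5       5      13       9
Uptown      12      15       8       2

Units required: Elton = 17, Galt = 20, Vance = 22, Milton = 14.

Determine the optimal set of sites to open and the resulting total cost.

For any fixed open set, each neighborhood goes to its cheapest open site; total = fixed + service.
{East, Uptown}: Elton→East 3·17=51, Galt→East 2·20=40, Vance→East 2·22=44, Milton→Uptown 2·14=28. Service 163; fixed 17; total 180.
{South, East, Uptown}: service 163 + fixed 23 = 186
{East, West, Uptown}: service 163 + fixed 23 = 186
{North, South, East, West, Central, Uptown}: service 163 + fixed 53 = 216
No other subset beats 180.

Open East and Uptown; minimum total cost 180.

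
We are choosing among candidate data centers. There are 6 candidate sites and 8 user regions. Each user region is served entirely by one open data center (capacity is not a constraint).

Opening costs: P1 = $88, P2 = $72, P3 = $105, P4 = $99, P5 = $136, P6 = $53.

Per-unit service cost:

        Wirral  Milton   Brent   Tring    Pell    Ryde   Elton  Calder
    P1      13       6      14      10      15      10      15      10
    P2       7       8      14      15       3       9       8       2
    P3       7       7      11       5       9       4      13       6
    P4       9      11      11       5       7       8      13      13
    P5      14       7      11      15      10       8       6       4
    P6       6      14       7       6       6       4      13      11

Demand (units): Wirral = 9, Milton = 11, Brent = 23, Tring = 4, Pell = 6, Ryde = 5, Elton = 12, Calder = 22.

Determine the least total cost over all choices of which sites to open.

Minimum total cost: 630

For any fixed open set, each user region goes to its cheapest open site; total = fixed + service.
{P2, P6}: Wirral→P6 6·9=54, Milton→P2 8·11=88, Brent→P6 7·23=161, Tring→P6 6·4=24, Pell→P2 3·6=18, Ryde→P6 4·5=20, Elton→P2 8·12=96, Calder→P2 2·22=44. Service 505; fixed 125; total 630.
{P1, P2, P6}: service 483 + fixed 213 = 696
{P2, P3, P6}: Wirral→P6 6·9=54, Milton→P3 7·11=77, Brent→P6 7·23=161, Tring→P3 5·4=20, Pell→P2 3·6=18, Ryde→P3 4·5=20, Elton→P2 8·12=96, Calder→P2 2·22=44. Service 490; fixed 230; total 720.
{P1, P2, P3, P4, P5, P6}: service 455 + fixed 553 = 1008
No other subset beats 630.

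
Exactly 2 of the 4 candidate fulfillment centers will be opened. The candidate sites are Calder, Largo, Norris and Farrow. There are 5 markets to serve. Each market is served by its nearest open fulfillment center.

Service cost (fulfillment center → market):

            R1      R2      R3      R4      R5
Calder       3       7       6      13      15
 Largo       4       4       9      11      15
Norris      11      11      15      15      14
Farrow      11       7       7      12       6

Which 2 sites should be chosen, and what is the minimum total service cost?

Choose Largo and Farrow; total service cost 32.

With exactly 2 open, each market uses its cheapest among the chosen.
{Largo, Farrow}: R1→Largo 4, R2→Largo 4, R3→Farrow 7, R4→Largo 11, R5→Farrow 6. Service cost 32.
{Calder, Farrow}: service cost 34
{Calder, Largo}: service cost 39
Among all 6 size-2 choices, {Largo, Farrow} is lowest.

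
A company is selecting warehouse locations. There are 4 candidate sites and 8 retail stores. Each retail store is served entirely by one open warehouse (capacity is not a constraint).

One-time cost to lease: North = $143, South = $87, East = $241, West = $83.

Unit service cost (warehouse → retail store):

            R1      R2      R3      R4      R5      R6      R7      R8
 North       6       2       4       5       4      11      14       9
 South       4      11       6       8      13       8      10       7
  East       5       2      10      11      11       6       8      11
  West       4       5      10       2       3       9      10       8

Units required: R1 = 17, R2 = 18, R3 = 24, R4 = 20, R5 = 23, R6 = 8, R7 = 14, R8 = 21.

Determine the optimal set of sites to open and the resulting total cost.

Open North and West; minimum total cost 915.

For any fixed open set, each retail store goes to its cheapest open site; total = fixed + service.
{North, West}: R1→West 4·17=68, R2→North 2·18=36, R3→North 4·24=96, R4→West 2·20=40, R5→West 3·23=69, R6→West 9·8=72, R7→West 10·14=140, R8→West 8·21=168. Service 689; fixed 226; total 915.
{South, West}: service 762 + fixed 170 = 932
{West}: service 887 + fixed 83 = 970
{North, South, East, West}: service 616 + fixed 554 = 1170
No other subset beats 915.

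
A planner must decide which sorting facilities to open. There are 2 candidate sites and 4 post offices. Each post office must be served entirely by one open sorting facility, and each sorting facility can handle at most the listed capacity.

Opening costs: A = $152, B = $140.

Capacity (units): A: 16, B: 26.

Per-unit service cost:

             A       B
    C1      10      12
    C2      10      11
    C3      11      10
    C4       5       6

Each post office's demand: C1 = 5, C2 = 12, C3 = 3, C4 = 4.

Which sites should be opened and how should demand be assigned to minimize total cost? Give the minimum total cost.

Open {B}: C1→B 12·5=60, C2→B 11·12=132, C3→B 10·3=30, C4→B 6·4=24.
Loads: B carries 24/26. Service 246; fixed 140; total 386.
Next best feasible plan costs 522.

Minimum total cost: 386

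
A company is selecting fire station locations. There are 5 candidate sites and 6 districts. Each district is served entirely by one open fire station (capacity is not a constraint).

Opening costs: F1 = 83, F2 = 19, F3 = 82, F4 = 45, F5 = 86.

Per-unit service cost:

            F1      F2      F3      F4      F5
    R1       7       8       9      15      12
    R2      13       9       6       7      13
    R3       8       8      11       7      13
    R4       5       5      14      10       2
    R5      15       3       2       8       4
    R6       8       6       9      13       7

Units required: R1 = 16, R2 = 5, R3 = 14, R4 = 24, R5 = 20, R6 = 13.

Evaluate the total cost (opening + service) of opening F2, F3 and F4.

Each district is assigned to its cheapest site among the open ones.
{F2, F3, F4}: R1→F2 8·16=128, R2→F3 6·5=30, R3→F4 7·14=98, R4→F2 5·24=120, R5→F3 2·20=40, R6→F2 6·13=78. Service 494; fixed 146; total 640.

Total cost: 640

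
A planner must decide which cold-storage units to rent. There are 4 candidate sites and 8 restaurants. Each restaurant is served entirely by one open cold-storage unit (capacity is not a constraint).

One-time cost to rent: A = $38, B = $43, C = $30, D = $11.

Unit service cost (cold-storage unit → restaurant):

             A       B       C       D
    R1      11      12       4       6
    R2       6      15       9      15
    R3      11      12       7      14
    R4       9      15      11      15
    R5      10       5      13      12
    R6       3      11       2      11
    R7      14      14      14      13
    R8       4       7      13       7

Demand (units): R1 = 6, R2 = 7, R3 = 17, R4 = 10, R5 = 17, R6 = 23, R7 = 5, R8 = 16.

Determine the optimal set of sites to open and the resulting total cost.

For any fixed open set, each restaurant goes to its cheapest open site; total = fixed + service.
{A, B, C}: R1→C 4·6=24, R2→A 6·7=42, R3→C 7·17=119, R4→A 9·10=90, R5→B 5·17=85, R6→C 2·23=46, R7→A 14·5=70, R8→A 4·16=64. Service 540; fixed 111; total 651.
{A, B, C, D}: R1→C 4·6=24, R2→A 6·7=42, R3→C 7·17=119, R4→A 9·10=90, R5→B 5·17=85, R6→C 2·23=46, R7→D 13·5=65, R8→A 4·16=64. Service 535; fixed 122; total 657.
{A, C}: R1→C 4·6=24, R2→A 6·7=42, R3→C 7·17=119, R4→A 9·10=90, R5→A 10·17=170, R6→C 2·23=46, R7→A 14·5=70, R8→A 4·16=64. Service 625; fixed 68; total 693.
{D}: service 1163 + fixed 11 = 1174
No other subset beats 651.

Open A, B and C; minimum total cost 651.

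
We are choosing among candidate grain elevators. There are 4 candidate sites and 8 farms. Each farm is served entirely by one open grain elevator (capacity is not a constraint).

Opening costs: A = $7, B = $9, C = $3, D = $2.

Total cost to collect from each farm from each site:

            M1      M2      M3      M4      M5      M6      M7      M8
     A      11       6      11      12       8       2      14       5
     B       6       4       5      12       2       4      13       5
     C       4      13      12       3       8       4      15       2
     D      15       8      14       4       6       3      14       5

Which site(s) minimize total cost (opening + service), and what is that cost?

For any fixed open set, each farm goes to its cheapest open site; total = fixed + service.
{B, C}: M1→C 4, M2→B 4, M3→B 5, M4→C 3, M5→B 2, M6→B 4, M7→B 13, M8→C 2. Service 37; fixed 12; total 49.
{B, C, D}: M1→C 4, M2→B 4, M3→B 5, M4→C 3, M5→B 2, M6→D 3, M7→B 13, M8→C 2. Service 36; fixed 14; total 50.
{B, D}: service 42 + fixed 11 = 53
{A, B, C, D}: service 35 + fixed 21 = 56
(All 15 nonempty subsets were checked; B and C is lowest.)

Open B and C; minimum total cost 49.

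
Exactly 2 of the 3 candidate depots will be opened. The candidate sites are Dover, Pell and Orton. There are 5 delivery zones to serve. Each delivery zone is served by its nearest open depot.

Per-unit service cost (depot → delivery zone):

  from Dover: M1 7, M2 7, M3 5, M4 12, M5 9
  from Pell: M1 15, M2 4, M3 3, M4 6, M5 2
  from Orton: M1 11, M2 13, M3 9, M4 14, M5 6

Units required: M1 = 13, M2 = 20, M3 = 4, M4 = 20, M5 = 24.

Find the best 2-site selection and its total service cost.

Choose Dover and Pell; total service cost 351.

With exactly 2 open, each delivery zone uses its cheapest among the chosen.
{Dover, Pell}: M1→Dover 7·13=91, M2→Pell 4·20=80, M3→Pell 3·4=12, M4→Pell 6·20=120, M5→Pell 2·24=48. Service cost 351.
{Pell, Orton}: service cost 403
{Dover, Orton}: service cost 635
Among all 3 size-2 choices, {Dover, Pell} is lowest.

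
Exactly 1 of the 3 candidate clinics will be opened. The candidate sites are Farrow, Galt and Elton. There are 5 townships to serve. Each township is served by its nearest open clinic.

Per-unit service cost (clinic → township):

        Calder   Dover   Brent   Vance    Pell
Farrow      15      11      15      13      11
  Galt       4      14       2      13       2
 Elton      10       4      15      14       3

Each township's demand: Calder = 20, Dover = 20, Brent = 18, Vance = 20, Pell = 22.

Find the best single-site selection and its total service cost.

Choose Galt only; total service cost 700.

With exactly 1 open, each township uses its cheapest among the chosen.
{Galt}: Calder→Galt 4·20=80, Dover→Galt 14·20=280, Brent→Galt 2·18=36, Vance→Galt 13·20=260, Pell→Galt 2·22=44. Service cost 700.
{Elton}: service cost 896
{Farrow}: service cost 1292
Among all 3 size-1 choices, {Galt} is lowest.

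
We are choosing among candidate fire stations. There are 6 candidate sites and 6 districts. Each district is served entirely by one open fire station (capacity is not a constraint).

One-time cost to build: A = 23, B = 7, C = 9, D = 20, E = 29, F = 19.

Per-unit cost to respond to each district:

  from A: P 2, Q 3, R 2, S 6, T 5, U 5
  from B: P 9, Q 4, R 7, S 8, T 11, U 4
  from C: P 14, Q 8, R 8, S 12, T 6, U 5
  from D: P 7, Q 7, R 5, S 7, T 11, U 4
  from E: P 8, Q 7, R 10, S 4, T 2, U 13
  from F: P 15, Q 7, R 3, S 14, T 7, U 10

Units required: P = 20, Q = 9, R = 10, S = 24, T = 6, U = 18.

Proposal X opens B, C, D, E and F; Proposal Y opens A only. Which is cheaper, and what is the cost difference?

Proposal X: {B, C, D, E, F}: P→D 7·20=140, Q→B 4·9=36, R→F 3·10=30, S→E 4·24=96, T→E 2·6=12, U→B 4·18=72. Service 386; fixed 84; total 470.
Proposal Y: {A}: P→A 2·20=40, Q→A 3·9=27, R→A 2·10=20, S→A 6·24=144, T→A 5·6=30, U→A 5·18=90. Service 351; fixed 23; total 374.
Difference: |470 − 374| = 96.

Proposal Y is cheaper by 96.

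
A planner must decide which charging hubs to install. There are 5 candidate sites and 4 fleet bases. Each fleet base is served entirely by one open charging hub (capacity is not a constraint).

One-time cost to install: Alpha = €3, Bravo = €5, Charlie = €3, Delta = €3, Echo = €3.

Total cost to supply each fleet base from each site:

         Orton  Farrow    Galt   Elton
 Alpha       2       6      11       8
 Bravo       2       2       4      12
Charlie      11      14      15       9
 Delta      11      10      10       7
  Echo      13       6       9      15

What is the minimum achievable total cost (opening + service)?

Minimum total cost: 23

For any fixed open set, each fleet base goes to its cheapest open site; total = fixed + service.
{Bravo, Delta}: Orton→Bravo 2, Farrow→Bravo 2, Galt→Bravo 4, Elton→Delta 7. Service 15; fixed 8; total 23.
{Alpha, Bravo}: Orton→Alpha 2, Farrow→Bravo 2, Galt→Bravo 4, Elton→Alpha 8. Service 16; fixed 8; total 24.
{Bravo}: service 20 + fixed 5 = 25
{Alpha, Bravo, Charlie, Delta, Echo}: Orton→Alpha 2, Farrow→Bravo 2, Galt→Bravo 4, Elton→Delta 7. Service 15; fixed 17; total 32.
No other subset beats 23.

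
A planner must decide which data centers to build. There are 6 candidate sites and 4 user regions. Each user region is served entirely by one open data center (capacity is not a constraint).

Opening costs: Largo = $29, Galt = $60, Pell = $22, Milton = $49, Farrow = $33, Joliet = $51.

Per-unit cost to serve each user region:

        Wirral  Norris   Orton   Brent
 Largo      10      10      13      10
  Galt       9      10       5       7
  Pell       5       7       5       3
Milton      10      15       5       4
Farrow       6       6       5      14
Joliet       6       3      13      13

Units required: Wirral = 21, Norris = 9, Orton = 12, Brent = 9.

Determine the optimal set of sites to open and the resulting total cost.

For any fixed open set, each user region goes to its cheapest open site; total = fixed + service.
{Pell}: Wirral→Pell 5·21=105, Norris→Pell 7·9=63, Orton→Pell 5·12=60, Brent→Pell 3·9=27. Service 255; fixed 22; total 277.
{Pell, Joliet}: Wirral→Pell 5·21=105, Norris→Joliet 3·9=27, Orton→Pell 5·12=60, Brent→Pell 3·9=27. Service 219; fixed 73; total 292.
{Pell, Farrow}: Wirral→Pell 5·21=105, Norris→Farrow 6·9=54, Orton→Pell 5·12=60, Brent→Pell 3·9=27. Service 246; fixed 55; total 301.
{Largo, Galt, Pell, Milton, Farrow, Joliet}: Wirral→Pell 5·21=105, Norris→Joliet 3·9=27, Orton→Galt 5·12=60, Brent→Pell 3·9=27. Service 219; fixed 244; total 463.
No other subset beats 277.

Open Pell only; minimum total cost 277.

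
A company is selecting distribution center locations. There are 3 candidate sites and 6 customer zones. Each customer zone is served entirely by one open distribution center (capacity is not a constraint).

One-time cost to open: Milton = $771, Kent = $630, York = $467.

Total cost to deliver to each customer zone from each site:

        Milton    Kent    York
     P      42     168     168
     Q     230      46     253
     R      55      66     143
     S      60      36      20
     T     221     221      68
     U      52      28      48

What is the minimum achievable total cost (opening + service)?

For any fixed open set, each customer zone goes to its cheapest open site; total = fixed + service.
{York}: P→York 168, Q→York 253, R→York 143, S→York 20, T→York 68, U→York 48. Service 700; fixed 467; total 1167.
{Kent}: service 565 + fixed 630 = 1195
{Milton}: P→Milton 42, Q→Milton 230, R→Milton 55, S→Milton 60, T→Milton 221, U→Milton 52. Service 660; fixed 771; total 1431.
{Milton, Kent, York}: P→Milton 42, Q→Kent 46, R→Milton 55, S→York 20, T→York 68, U→Kent 28. Service 259; fixed 1868; total 2127.
No other subset beats 1167.

Minimum total cost: 1167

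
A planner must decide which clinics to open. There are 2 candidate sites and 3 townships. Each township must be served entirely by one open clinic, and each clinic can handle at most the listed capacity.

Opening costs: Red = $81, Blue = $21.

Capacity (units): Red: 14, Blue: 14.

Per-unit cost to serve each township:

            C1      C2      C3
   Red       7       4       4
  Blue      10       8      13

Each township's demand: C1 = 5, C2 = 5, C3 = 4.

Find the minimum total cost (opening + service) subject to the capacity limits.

Open {Red}: C1→Red 7·5=35, C2→Red 4·5=20, C3→Red 4·4=16.
Loads: Red carries 14/14. Service 71; fixed 81; total 152.
Next best feasible plan costs 163.

Minimum total cost: 152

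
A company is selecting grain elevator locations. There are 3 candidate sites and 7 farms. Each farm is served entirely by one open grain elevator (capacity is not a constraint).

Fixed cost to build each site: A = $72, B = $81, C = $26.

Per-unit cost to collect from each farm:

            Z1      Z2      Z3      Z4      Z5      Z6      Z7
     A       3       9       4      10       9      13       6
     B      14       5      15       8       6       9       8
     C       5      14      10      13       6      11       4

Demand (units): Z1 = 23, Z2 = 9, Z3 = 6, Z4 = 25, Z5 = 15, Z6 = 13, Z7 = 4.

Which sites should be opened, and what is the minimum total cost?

Open A and B; minimum total cost 722.

For any fixed open set, each farm goes to its cheapest open site; total = fixed + service.
{A, B}: Z1→A 3·23=69, Z2→B 5·9=45, Z3→A 4·6=24, Z4→B 8·25=200, Z5→B 6·15=90, Z6→B 9·13=117, Z7→A 6·4=24. Service 569; fixed 153; total 722.
{A, B, C}: service 561 + fixed 179 = 740
{B, C}: service 643 + fixed 107 = 750
{C}: service 875 + fixed 26 = 901
No other subset beats 722.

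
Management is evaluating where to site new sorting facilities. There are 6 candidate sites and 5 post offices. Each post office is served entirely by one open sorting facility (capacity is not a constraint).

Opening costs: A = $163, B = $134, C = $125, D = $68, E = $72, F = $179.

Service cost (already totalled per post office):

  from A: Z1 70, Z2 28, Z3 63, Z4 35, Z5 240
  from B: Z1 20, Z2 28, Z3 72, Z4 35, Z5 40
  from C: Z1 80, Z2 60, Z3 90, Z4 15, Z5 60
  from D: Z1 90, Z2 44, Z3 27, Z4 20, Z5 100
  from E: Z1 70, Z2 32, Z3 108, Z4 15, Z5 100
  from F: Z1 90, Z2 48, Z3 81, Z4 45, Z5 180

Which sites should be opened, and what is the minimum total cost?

For any fixed open set, each post office goes to its cheapest open site; total = fixed + service.
{B}: Z1→B 20, Z2→B 28, Z3→B 72, Z4→B 35, Z5→B 40. Service 195; fixed 134; total 329.
{B, D}: Z1→B 20, Z2→B 28, Z3→D 27, Z4→D 20, Z5→B 40. Service 135; fixed 202; total 337.
{D}: Z1→D 90, Z2→D 44, Z3→D 27, Z4→D 20, Z5→D 100. Service 281; fixed 68; total 349.
{A, B, C, D, E, F}: Z1→B 20, Z2→A 28, Z3→D 27, Z4→C 15, Z5→B 40. Service 130; fixed 741; total 871.
No other subset beats 329.

Open B only; minimum total cost 329.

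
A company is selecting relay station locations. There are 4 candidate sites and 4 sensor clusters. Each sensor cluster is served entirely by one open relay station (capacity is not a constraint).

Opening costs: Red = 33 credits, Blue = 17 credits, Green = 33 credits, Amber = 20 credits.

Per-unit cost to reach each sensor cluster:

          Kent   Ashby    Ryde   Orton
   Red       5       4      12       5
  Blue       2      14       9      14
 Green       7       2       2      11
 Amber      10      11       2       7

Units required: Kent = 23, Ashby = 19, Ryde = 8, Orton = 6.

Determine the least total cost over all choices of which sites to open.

For any fixed open set, each sensor cluster goes to its cheapest open site; total = fixed + service.
{Blue, Green, Amber}: Kent→Blue 2·23=46, Ashby→Green 2·19=38, Ryde→Green 2·8=16, Orton→Amber 7·6=42. Service 142; fixed 70; total 212.
{Red, Blue, Green}: service 130 + fixed 83 = 213
{Blue, Green}: service 166 + fixed 50 = 216
{Red, Blue, Green, Amber}: service 130 + fixed 103 = 233
No other subset beats 212.

Minimum total cost: 212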